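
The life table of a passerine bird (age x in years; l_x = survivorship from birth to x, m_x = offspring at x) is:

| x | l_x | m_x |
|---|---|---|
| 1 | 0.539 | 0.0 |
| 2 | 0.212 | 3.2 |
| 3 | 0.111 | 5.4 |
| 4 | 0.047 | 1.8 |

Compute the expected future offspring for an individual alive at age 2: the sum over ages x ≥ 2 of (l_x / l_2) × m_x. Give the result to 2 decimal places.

6.43

l_2 = 0.212. Conditional survival from age 2 to x is l_x / l_2.
  x=2: (0.212/0.212) × 3.2 = 3.2000
  x=3: (0.111/0.212) × 5.4 = 2.8274
  x=4: (0.047/0.212) × 1.8 = 0.3991
Sum = 3.2000 + 2.8274 + 0.3991 = 6.4264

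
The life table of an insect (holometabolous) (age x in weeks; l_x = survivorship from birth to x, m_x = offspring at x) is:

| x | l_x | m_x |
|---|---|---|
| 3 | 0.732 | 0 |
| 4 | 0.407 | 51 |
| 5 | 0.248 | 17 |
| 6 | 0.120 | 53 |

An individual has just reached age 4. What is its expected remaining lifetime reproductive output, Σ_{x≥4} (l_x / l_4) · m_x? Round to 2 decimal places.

l_4 = 0.407. Conditional survival from age 4 to x is l_x / l_4.
  x=4: (0.407/0.407) × 51 = 51.0000
  x=5: (0.248/0.407) × 17 = 10.3587
  x=6: (0.120/0.407) × 53 = 15.6265
Sum = 51.0000 + 10.3587 + 15.6265 = 76.9853

76.99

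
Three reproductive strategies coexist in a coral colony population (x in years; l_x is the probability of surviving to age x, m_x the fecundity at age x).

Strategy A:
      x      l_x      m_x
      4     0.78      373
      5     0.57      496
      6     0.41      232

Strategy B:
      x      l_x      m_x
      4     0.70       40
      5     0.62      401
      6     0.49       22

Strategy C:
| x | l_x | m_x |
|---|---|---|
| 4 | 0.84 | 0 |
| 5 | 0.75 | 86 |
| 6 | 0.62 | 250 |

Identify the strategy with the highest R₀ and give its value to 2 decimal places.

668.78

Strategy A: R₀ = 0.78×373 + 0.57×496 + 0.41×232 = 668.7800
Strategy B: R₀ = 0.70×40 + 0.62×401 + 0.49×22 = 287.4000
Strategy C: R₀ = 0.84×0 + 0.75×86 + 0.62×250 = 219.5000
Highest R₀: strategy A with 668.7800.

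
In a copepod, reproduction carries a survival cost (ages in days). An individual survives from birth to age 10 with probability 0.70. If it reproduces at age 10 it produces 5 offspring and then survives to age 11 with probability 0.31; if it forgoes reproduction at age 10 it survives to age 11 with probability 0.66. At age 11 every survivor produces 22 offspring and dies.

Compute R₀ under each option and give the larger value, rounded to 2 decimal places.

10.16

breed at age 10: R₀ = 0.70 × (5 + 0.31 × 22) = 0.70 × 11.8200 = 8.2740
delay to age 11: R₀ = 0.70 × (0.66 × 22) = 0.70 × 14.5200 = 10.1640
Higher: delay to age 11 (10.1640).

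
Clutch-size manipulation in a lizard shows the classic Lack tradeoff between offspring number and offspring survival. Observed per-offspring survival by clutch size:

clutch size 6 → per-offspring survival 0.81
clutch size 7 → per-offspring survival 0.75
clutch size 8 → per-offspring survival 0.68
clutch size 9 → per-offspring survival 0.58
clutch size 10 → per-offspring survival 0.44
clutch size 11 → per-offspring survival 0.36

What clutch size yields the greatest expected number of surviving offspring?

8

Expected surviving offspring = c × s(c):
  c=6: 6 × 0.81 = 4.860
  c=7: 7 × 0.75 = 5.250
  c=8: 8 × 0.68 = 5.440
  c=9: 9 × 0.58 = 5.220
  c=10: 10 × 0.44 = 4.400
  c=11: 11 × 0.36 = 3.960
Maximum at c = 8 (5.440 surviving offspring).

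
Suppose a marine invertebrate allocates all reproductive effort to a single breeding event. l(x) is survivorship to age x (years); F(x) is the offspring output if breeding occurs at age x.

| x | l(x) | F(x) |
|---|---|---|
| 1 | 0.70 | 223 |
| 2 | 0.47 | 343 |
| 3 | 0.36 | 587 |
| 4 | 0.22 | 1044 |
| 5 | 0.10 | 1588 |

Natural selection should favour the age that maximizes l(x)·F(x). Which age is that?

4

Expected offspring if breeding at age x = l(x) × F(x):
  age 1: 0.70 × 223 = 156.100
  age 2: 0.47 × 343 = 161.210
  age 3: 0.36 × 587 = 211.320
  age 4: 0.22 × 1044 = 229.680
  age 5: 0.10 × 1588 = 158.800
Maximum at age 4 (229.680).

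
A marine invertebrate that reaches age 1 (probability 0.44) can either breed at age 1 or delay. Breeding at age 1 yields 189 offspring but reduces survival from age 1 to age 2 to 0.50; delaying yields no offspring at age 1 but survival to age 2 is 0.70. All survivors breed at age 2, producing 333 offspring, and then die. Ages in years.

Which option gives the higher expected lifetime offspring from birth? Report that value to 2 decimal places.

156.42

breed at age 1: R₀ = 0.44 × (189 + 0.50 × 333) = 0.44 × 355.5000 = 156.4200
delay to age 2: R₀ = 0.44 × (0.70 × 333) = 0.44 × 233.1000 = 102.5640
Higher: breed at age 1 (156.4200).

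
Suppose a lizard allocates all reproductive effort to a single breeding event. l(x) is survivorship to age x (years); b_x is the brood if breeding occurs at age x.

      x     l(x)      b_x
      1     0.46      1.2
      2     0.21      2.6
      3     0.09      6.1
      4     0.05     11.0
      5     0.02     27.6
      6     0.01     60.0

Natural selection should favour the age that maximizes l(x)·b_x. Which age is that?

Expected offspring if breeding at age x = l(x) × b_x:
  age 1: 0.46 × 1.2 = 0.552
  age 2: 0.21 × 2.6 = 0.546
  age 3: 0.09 × 6.1 = 0.549
  age 4: 0.05 × 11.0 = 0.550
  age 5: 0.02 × 27.6 = 0.552
  age 6: 0.01 × 60.0 = 0.600
Maximum at age 6 (0.600).

6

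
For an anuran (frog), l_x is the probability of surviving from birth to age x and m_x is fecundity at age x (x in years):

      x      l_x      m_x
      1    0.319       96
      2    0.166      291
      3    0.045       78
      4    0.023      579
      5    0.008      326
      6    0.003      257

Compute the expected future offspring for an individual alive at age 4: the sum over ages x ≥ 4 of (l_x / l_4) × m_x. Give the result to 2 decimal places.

725.91

l_4 = 0.023. Conditional survival from age 4 to x is l_x / l_4.
  x=4: (0.023/0.023) × 579 = 579.0000
  x=5: (0.008/0.023) × 326 = 113.3913
  x=6: (0.003/0.023) × 257 = 33.5217
Sum = 579.0000 + 113.3913 + 33.5217 = 725.9130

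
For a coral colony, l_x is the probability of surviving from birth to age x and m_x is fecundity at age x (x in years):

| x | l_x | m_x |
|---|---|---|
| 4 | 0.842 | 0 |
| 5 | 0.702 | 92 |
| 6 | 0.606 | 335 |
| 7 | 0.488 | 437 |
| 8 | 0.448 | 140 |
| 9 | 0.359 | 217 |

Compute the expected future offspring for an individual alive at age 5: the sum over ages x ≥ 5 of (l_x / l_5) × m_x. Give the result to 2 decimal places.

l_5 = 0.702. Conditional survival from age 5 to x is l_x / l_5.
  x=5: (0.702/0.702) × 92 = 92.0000
  x=6: (0.606/0.702) × 335 = 289.1880
  x=7: (0.488/0.702) × 437 = 303.7835
  x=8: (0.448/0.702) × 140 = 89.3447
  x=9: (0.359/0.702) × 217 = 110.9729
Sum = 92.0000 + 289.1880 + 303.7835 + 89.3447 + 110.9729 = 885.2892

885.29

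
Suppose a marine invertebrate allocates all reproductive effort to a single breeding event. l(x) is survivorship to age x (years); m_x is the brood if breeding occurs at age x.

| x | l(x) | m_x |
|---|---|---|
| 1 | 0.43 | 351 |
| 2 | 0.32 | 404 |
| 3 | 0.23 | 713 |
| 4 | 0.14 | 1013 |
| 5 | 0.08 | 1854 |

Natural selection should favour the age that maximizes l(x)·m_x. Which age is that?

3

Expected offspring if breeding at age x = l(x) × m_x:
  age 1: 0.43 × 351 = 150.930
  age 2: 0.32 × 404 = 129.280
  age 3: 0.23 × 713 = 163.990
  age 4: 0.14 × 1013 = 141.820
  age 5: 0.08 × 1854 = 148.320
Maximum at age 3 (163.990).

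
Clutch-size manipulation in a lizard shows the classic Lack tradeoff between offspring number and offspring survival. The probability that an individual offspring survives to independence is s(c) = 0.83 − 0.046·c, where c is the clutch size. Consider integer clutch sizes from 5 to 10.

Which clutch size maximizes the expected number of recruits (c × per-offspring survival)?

9

Expected recruits = c × s(c):
  c=5: 5 × 0.600 = 3.000
  c=6: 6 × 0.554 = 3.324
  c=7: 7 × 0.508 = 3.556
  c=8: 8 × 0.462 = 3.696
  c=9: 9 × 0.416 = 3.744
  c=10: 10 × 0.370 = 3.700
Maximum at c = 9 (3.744 recruits).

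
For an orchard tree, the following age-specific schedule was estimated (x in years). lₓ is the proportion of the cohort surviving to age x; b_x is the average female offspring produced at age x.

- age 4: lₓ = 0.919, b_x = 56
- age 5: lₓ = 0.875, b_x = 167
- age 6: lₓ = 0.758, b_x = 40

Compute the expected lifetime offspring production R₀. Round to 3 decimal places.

R₀ = Σ lₓ b_x:
  age 4: 0.919 × 56 = 51.4640
  age 5: 0.875 × 167 = 146.1250
  age 6: 0.758 × 40 = 30.3200
R₀ = 51.4640 + 146.1250 + 30.3200 = 227.9090

227.909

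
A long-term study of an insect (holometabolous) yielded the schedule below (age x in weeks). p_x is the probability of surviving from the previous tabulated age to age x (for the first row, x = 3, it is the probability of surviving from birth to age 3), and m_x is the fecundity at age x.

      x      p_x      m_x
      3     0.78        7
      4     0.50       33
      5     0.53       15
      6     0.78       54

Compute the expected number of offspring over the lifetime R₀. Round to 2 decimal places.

Survivorship from birth: l_x = p_3·p_4·…·p_x.
  l_3 = 0.78000
  l_4 = 0.39000
  l_5 = 0.20670
  l_6 = 0.16123
R₀ = Σ l_x m_x:
  age 3: 0.78000 × 7 = 5.4600
  age 4: 0.39000 × 33 = 12.8700
  age 5: 0.20670 × 15 = 3.1005
  age 6: 0.16123 × 54 = 8.7064
R₀ = 5.4600 + 12.8700 + 3.1005 + 8.7064 = 30.1369

30.14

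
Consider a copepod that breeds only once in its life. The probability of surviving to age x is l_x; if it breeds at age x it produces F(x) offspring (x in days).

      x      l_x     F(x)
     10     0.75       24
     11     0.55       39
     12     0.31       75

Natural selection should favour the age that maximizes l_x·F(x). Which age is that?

Expected offspring if breeding at age x = l_x × F(x):
  age 10: 0.75 × 24 = 18.000
  age 11: 0.55 × 39 = 21.450
  age 12: 0.31 × 75 = 23.250
Maximum at age 12 (23.250).

12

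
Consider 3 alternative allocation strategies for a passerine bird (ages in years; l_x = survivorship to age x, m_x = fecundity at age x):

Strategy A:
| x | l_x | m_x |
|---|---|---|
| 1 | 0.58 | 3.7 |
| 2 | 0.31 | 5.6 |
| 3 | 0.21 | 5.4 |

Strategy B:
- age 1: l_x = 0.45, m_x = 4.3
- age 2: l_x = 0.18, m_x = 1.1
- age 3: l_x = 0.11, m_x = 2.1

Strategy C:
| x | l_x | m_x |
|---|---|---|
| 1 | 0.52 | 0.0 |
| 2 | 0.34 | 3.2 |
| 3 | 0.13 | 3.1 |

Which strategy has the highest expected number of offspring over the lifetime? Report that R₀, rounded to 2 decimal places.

Strategy A: R₀ = 0.58×3.7 + 0.31×5.6 + 0.21×5.4 = 5.0160
Strategy B: R₀ = 0.45×4.3 + 0.18×1.1 + 0.11×2.1 = 2.3640
Strategy C: R₀ = 0.52×0.0 + 0.34×3.2 + 0.13×3.1 = 1.4910
Highest R₀: strategy A with 5.0160.

5.02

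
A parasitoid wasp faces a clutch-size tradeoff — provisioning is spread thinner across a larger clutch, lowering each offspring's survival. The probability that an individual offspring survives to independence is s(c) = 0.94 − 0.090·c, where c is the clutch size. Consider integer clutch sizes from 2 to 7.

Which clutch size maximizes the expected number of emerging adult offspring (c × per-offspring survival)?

Expected emerging adult offspring = c × s(c):
  c=2: 2 × 0.760 = 1.520
  c=3: 3 × 0.670 = 2.010
  c=4: 4 × 0.580 = 2.320
  c=5: 5 × 0.490 = 2.450
  c=6: 6 × 0.400 = 2.400
  c=7: 7 × 0.310 = 2.170
Maximum at c = 5 (2.450 emerging adult offspring).

5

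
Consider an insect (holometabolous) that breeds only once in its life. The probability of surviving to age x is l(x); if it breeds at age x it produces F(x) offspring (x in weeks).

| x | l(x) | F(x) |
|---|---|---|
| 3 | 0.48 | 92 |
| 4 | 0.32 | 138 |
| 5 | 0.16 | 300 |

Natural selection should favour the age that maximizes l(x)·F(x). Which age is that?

Expected offspring if breeding at age x = l(x) × F(x):
  age 3: 0.48 × 92 = 44.160
  age 4: 0.32 × 138 = 44.160
  age 5: 0.16 × 300 = 48.000
Maximum at age 5 (48.000).

5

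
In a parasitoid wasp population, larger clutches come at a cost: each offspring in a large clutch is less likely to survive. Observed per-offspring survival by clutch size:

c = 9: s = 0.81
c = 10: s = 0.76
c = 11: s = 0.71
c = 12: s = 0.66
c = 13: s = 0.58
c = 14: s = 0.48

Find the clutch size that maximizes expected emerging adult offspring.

Expected emerging adult offspring = c × s(c):
  c=9: 9 × 0.81 = 7.290
  c=10: 10 × 0.76 = 7.600
  c=11: 11 × 0.71 = 7.810
  c=12: 12 × 0.66 = 7.920
  c=13: 13 × 0.58 = 7.540
  c=14: 14 × 0.48 = 6.720
Maximum at c = 12 (7.920 emerging adult offspring).

12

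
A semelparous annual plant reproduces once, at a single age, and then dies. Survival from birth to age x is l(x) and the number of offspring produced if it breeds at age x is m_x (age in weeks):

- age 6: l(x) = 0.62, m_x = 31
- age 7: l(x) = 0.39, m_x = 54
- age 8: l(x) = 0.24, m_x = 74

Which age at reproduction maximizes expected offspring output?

Expected offspring if breeding at age x = l(x) × m_x:
  age 6: 0.62 × 31 = 19.220
  age 7: 0.39 × 54 = 21.060
  age 8: 0.24 × 74 = 17.760
Maximum at age 7 (21.060).

7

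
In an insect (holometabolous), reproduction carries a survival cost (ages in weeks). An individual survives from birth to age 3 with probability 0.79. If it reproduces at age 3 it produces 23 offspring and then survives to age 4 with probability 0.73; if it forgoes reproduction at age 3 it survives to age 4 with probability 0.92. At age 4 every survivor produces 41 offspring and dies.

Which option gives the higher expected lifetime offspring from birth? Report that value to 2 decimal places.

breed at age 3: R₀ = 0.79 × (23 + 0.73 × 41) = 0.79 × 52.9300 = 41.8147
delay to age 4: R₀ = 0.79 × (0.92 × 41) = 0.79 × 37.7200 = 29.7988
Higher: breed at age 3 (41.8147).

41.81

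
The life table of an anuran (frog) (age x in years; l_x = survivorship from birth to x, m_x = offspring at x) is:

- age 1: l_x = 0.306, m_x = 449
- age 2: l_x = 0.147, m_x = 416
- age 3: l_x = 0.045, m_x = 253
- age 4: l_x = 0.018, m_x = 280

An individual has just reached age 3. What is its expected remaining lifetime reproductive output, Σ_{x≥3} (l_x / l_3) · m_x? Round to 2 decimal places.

l_3 = 0.045. Conditional survival from age 3 to x is l_x / l_3.
  x=3: (0.045/0.045) × 253 = 253.0000
  x=4: (0.018/0.045) × 280 = 112.0000
Sum = 253.0000 + 112.0000 = 365.0000

365.00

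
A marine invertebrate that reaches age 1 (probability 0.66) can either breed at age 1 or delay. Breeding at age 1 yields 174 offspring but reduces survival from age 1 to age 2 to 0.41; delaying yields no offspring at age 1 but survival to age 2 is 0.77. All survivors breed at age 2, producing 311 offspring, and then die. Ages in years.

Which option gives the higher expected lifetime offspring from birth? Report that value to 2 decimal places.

199.00

breed at age 1: R₀ = 0.66 × (174 + 0.41 × 311) = 0.66 × 301.5100 = 198.9966
delay to age 2: R₀ = 0.66 × (0.77 × 311) = 0.66 × 239.4700 = 158.0502
Higher: breed at age 1 (198.9966).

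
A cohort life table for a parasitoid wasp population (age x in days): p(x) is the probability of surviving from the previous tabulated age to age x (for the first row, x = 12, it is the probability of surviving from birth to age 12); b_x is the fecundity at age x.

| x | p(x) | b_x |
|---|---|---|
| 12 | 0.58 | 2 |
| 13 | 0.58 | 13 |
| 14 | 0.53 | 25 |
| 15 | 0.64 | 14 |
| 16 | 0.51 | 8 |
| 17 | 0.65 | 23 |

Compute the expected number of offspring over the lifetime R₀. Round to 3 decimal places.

12.924

Survivorship from birth: l_x = p_12·p_13·…·p_x.
  l_12 = 0.58000
  l_13 = 0.33640
  l_14 = 0.17829
  l_15 = 0.11411
  l_16 = 0.05819
  l_17 = 0.03783
R₀ = Σ l_x b_x:
  age 12: 0.58000 × 2 = 1.1600
  age 13: 0.33640 × 13 = 4.3732
  age 14: 0.17829 × 25 = 4.4573
  age 15: 0.11411 × 14 = 1.5975
  age 16: 0.05819 × 8 = 0.4655
  age 17: 0.03783 × 23 = 0.8701
R₀ = 1.1600 + 4.3732 + 4.4573 + 1.5975 + 0.4655 + 0.8701 = 12.9236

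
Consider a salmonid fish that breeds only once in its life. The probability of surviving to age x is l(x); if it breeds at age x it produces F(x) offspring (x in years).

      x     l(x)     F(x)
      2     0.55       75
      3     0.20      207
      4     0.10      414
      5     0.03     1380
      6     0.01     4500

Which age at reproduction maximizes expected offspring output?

6

Expected offspring if breeding at age x = l(x) × F(x):
  age 2: 0.55 × 75 = 41.250
  age 3: 0.20 × 207 = 41.400
  age 4: 0.10 × 414 = 41.400
  age 5: 0.03 × 1380 = 41.400
  age 6: 0.01 × 4500 = 45.000
Maximum at age 6 (45.000).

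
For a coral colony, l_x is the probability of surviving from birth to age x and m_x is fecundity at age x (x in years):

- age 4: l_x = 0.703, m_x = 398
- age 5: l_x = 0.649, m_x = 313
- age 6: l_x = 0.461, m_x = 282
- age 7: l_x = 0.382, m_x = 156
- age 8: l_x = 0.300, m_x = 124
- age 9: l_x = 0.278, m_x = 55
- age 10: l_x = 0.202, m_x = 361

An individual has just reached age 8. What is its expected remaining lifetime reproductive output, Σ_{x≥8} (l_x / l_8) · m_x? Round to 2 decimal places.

418.04

l_8 = 0.300. Conditional survival from age 8 to x is l_x / l_8.
  x=8: (0.300/0.300) × 124 = 124.0000
  x=9: (0.278/0.300) × 55 = 50.9667
  x=10: (0.202/0.300) × 361 = 243.0733
Sum = 124.0000 + 50.9667 + 243.0733 = 418.0400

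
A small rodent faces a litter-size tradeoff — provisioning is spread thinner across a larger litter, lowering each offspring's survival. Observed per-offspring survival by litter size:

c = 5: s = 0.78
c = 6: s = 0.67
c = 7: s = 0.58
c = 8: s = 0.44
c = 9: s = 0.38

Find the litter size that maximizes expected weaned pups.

Expected weaned pups = c × s(c):
  c=5: 5 × 0.78 = 3.900
  c=6: 6 × 0.67 = 4.020
  c=7: 7 × 0.58 = 4.060
  c=8: 8 × 0.44 = 3.520
  c=9: 9 × 0.38 = 3.420
Maximum at c = 7 (4.060 weaned pups).

7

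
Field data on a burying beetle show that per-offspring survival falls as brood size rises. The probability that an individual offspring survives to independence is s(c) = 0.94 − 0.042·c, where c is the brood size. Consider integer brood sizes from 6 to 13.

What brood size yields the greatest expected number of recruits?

11

Expected recruits = c × s(c):
  c=6: 6 × 0.688 = 4.128
  c=7: 7 × 0.646 = 4.522
  c=8: 8 × 0.604 = 4.832
  c=9: 9 × 0.562 = 5.058
  c=10: 10 × 0.520 = 5.200
  c=11: 11 × 0.478 = 5.258
  c=12: 12 × 0.436 = 5.232
  c=13: 13 × 0.394 = 5.122
Maximum at c = 11 (5.258 recruits).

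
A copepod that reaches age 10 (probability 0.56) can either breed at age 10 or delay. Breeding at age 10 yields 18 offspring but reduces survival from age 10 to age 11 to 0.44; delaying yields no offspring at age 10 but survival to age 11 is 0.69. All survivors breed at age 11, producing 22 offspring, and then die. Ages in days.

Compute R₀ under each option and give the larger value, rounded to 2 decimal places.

breed at age 10: R₀ = 0.56 × (18 + 0.44 × 22) = 0.56 × 27.6800 = 15.5008
delay to age 11: R₀ = 0.56 × (0.69 × 22) = 0.56 × 15.1800 = 8.5008
Higher: breed at age 10 (15.5008).

15.50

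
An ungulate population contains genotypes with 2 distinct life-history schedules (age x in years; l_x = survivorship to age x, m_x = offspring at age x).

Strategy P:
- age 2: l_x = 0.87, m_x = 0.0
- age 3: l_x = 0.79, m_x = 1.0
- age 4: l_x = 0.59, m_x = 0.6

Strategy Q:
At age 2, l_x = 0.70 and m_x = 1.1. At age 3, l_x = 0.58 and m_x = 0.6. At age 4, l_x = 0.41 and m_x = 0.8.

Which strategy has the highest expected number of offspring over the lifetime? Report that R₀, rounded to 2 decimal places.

Strategy P: R₀ = 0.87×0.0 + 0.79×1.0 + 0.59×0.6 = 1.1440
Strategy Q: R₀ = 0.70×1.1 + 0.58×0.6 + 0.41×0.8 = 1.4460
Highest R₀: strategy Q with 1.4460.

1.45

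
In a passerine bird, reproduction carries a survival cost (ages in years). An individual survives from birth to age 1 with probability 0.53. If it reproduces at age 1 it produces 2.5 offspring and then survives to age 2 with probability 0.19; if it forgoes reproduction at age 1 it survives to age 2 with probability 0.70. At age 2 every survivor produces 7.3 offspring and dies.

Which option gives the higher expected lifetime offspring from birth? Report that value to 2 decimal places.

2.71

breed at age 1: R₀ = 0.53 × (2.5 + 0.19 × 7.3) = 0.53 × 3.8870 = 2.0601
delay to age 2: R₀ = 0.53 × (0.70 × 7.3) = 0.53 × 5.1100 = 2.7083
Higher: delay to age 2 (2.7083).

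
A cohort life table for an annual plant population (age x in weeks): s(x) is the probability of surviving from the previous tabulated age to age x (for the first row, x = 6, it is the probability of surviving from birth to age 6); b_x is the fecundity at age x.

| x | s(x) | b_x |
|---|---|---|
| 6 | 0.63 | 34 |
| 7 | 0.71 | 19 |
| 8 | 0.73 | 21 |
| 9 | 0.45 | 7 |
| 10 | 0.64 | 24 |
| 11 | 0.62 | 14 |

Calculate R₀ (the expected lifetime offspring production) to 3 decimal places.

40.878

Survivorship from birth: l_x = s_6·s_7·…·s_x.
  l_6 = 0.63000
  l_7 = 0.44730
  l_8 = 0.32653
  l_9 = 0.14694
  l_10 = 0.09404
  l_11 = 0.05831
R₀ = Σ l_x b_x:
  age 6: 0.63000 × 34 = 21.4200
  age 7: 0.44730 × 19 = 8.4987
  age 8: 0.32653 × 21 = 6.8571
  age 9: 0.14694 × 7 = 1.0286
  age 10: 0.09404 × 24 = 2.2570
  age 11: 0.05831 × 14 = 0.8163
R₀ = 21.4200 + 8.4987 + 6.8571 + 1.0286 + 2.2570 + 0.8163 = 40.8777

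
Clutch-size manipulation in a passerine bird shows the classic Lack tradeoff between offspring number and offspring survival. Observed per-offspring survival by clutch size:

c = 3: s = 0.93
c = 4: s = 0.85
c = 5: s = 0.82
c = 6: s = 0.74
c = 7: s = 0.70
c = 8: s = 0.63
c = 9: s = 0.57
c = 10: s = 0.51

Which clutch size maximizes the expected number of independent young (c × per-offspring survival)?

Expected independent young = c × s(c):
  c=3: 3 × 0.93 = 2.790
  c=4: 4 × 0.85 = 3.400
  c=5: 5 × 0.82 = 4.100
  c=6: 6 × 0.74 = 4.440
  c=7: 7 × 0.70 = 4.900
  c=8: 8 × 0.63 = 5.040
  c=9: 9 × 0.57 = 5.130
  c=10: 10 × 0.51 = 5.100
Maximum at c = 9 (5.130 independent young).

9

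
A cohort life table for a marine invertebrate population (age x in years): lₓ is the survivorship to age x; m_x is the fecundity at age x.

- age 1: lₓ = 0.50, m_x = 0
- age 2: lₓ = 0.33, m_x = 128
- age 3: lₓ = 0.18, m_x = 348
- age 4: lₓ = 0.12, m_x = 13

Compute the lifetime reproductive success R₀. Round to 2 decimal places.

106.44

R₀ = Σ lₓ m_x:
  age 1: 0.50 × 0 = 0.0000
  age 2: 0.33 × 128 = 42.2400
  age 3: 0.18 × 348 = 62.6400
  age 4: 0.12 × 13 = 1.5600
R₀ = 0.0000 + 42.2400 + 62.6400 + 1.5600 = 106.4400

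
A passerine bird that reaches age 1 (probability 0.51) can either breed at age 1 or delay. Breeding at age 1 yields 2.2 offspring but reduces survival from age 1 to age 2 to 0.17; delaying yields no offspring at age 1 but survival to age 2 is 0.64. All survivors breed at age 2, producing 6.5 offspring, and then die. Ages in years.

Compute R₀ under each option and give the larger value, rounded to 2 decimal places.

2.12

breed at age 1: R₀ = 0.51 × (2.2 + 0.17 × 6.5) = 0.51 × 3.3050 = 1.6856
delay to age 2: R₀ = 0.51 × (0.64 × 6.5) = 0.51 × 4.1600 = 2.1216
Higher: delay to age 2 (2.1216).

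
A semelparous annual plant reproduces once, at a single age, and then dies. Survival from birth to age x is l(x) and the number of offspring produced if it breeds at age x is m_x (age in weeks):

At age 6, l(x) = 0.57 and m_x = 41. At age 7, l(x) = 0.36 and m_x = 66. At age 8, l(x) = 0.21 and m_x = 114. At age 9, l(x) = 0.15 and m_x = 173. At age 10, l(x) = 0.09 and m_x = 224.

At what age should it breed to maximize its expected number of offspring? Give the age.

9

Expected offspring if breeding at age x = l(x) × m_x:
  age 6: 0.57 × 41 = 23.370
  age 7: 0.36 × 66 = 23.760
  age 8: 0.21 × 114 = 23.940
  age 9: 0.15 × 173 = 25.950
  age 10: 0.09 × 224 = 20.160
Maximum at age 9 (25.950).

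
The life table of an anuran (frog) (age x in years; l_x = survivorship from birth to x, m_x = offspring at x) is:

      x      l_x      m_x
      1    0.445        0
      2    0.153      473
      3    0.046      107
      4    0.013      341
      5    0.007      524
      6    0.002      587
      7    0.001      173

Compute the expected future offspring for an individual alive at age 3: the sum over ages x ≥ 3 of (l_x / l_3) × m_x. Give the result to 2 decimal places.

l_3 = 0.046. Conditional survival from age 3 to x is l_x / l_3.
  x=3: (0.046/0.046) × 107 = 107.0000
  x=4: (0.013/0.046) × 341 = 96.3696
  x=5: (0.007/0.046) × 524 = 79.7391
  x=6: (0.002/0.046) × 587 = 25.5217
  x=7: (0.001/0.046) × 173 = 3.7609
Sum = 107.0000 + 96.3696 + 79.7391 + 25.5217 + 3.7609 = 312.3913

312.39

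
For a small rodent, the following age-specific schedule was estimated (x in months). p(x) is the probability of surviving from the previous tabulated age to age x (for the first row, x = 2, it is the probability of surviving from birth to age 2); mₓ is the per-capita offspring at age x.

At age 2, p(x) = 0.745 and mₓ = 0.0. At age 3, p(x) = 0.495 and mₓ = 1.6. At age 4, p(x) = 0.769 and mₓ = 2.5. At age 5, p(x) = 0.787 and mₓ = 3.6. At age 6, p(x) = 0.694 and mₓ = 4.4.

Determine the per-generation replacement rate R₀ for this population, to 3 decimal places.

2.784

Survivorship from birth: l_x = p_2·p_3·…·p_x.
  l_2 = 0.74500
  l_3 = 0.36878
  l_4 = 0.28359
  l_5 = 0.22318
  l_6 = 0.15489
R₀ = Σ l_x mₓ:
  age 2: 0.74500 × 0.0 = 0.0000
  age 3: 0.36878 × 1.6 = 0.5900
  age 4: 0.28359 × 2.5 = 0.7090
  age 5: 0.22318 × 3.6 = 0.8034
  age 6: 0.15489 × 4.4 = 0.6815
R₀ = 0.0000 + 0.5900 + 0.7090 + 0.8034 + 0.6815 = 2.7840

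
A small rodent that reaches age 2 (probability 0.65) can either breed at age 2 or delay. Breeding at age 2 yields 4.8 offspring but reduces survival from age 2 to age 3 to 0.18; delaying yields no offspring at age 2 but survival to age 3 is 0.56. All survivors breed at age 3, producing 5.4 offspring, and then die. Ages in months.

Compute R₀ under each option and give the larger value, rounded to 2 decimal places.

3.75

breed at age 2: R₀ = 0.65 × (4.8 + 0.18 × 5.4) = 0.65 × 5.7720 = 3.7518
delay to age 3: R₀ = 0.65 × (0.56 × 5.4) = 0.65 × 3.0240 = 1.9656
Higher: breed at age 2 (3.7518).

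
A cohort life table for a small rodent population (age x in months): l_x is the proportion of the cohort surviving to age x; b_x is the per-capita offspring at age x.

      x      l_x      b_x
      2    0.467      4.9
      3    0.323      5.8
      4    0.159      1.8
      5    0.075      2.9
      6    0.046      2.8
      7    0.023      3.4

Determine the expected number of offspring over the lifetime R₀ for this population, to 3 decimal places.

R₀ = Σ l_x b_x:
  age 2: 0.467 × 4.9 = 2.2883
  age 3: 0.323 × 5.8 = 1.8734
  age 4: 0.159 × 1.8 = 0.2862
  age 5: 0.075 × 2.9 = 0.2175
  age 6: 0.046 × 2.8 = 0.1288
  age 7: 0.023 × 3.4 = 0.0782
R₀ = 2.2883 + 1.8734 + 0.2862 + 0.2175 + 0.1288 + 0.0782 = 4.8724

4.872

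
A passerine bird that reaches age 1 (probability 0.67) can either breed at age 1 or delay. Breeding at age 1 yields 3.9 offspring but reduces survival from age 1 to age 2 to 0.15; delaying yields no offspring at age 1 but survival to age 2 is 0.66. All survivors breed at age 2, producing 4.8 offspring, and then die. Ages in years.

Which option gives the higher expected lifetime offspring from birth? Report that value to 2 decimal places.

3.10

breed at age 1: R₀ = 0.67 × (3.9 + 0.15 × 4.8) = 0.67 × 4.6200 = 3.0954
delay to age 2: R₀ = 0.67 × (0.66 × 4.8) = 0.67 × 3.1680 = 2.1226
Higher: breed at age 1 (3.0954).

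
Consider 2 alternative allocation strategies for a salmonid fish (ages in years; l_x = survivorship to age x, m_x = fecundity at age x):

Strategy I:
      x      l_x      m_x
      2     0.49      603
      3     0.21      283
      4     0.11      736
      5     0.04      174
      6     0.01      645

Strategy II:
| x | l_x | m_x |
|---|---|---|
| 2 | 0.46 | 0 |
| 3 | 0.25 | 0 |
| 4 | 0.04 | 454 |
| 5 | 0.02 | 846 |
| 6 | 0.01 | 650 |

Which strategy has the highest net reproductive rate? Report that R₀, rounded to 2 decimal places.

449.27

Strategy I: R₀ = 0.49×603 + 0.21×283 + 0.11×736 + 0.04×174 + 0.01×645 = 449.2700
Strategy II: R₀ = 0.46×0 + 0.25×0 + 0.04×454 + 0.02×846 + 0.01×650 = 41.5800
Highest R₀: strategy I with 449.2700.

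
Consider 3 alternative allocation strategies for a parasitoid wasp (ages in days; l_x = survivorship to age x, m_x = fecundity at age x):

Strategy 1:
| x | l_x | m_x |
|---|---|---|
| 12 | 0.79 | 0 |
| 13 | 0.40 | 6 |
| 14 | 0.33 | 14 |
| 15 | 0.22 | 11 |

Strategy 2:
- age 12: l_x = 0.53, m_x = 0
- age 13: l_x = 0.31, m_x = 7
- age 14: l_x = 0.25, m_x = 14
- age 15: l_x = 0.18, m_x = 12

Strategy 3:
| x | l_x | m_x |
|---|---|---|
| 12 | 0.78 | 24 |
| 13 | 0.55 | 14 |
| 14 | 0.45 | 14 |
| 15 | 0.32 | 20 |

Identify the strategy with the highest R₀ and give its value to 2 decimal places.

Strategy 1: R₀ = 0.79×0 + 0.40×6 + 0.33×14 + 0.22×11 = 9.4400
Strategy 2: R₀ = 0.53×0 + 0.31×7 + 0.25×14 + 0.18×12 = 7.8300
Strategy 3: R₀ = 0.78×24 + 0.55×14 + 0.45×14 + 0.32×20 = 39.1200
Highest R₀: strategy 3 with 39.1200.

39.12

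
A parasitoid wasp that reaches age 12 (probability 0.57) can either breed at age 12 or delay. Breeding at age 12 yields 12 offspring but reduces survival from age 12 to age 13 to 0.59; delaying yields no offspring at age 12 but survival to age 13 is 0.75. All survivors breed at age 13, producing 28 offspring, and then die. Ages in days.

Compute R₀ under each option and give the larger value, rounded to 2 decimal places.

16.26

breed at age 12: R₀ = 0.57 × (12 + 0.59 × 28) = 0.57 × 28.5200 = 16.2564
delay to age 13: R₀ = 0.57 × (0.75 × 28) = 0.57 × 21.0000 = 11.9700
Higher: breed at age 12 (16.2564).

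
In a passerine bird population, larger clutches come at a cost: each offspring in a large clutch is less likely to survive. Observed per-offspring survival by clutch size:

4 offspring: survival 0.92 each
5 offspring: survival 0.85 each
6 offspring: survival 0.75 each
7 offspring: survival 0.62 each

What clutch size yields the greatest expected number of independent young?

6

Expected independent young = c × s(c):
  c=4: 4 × 0.92 = 3.680
  c=5: 5 × 0.85 = 4.250
  c=6: 6 × 0.75 = 4.500
  c=7: 7 × 0.62 = 4.340
Maximum at c = 6 (4.500 independent young).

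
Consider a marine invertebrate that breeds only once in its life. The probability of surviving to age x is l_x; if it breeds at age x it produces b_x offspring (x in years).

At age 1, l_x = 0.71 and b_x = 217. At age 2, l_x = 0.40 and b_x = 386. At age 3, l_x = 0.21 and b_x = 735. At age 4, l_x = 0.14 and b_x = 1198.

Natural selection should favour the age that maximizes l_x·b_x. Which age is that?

Expected offspring if breeding at age x = l_x × b_x:
  age 1: 0.71 × 217 = 154.070
  age 2: 0.40 × 386 = 154.400
  age 3: 0.21 × 735 = 154.350
  age 4: 0.14 × 1198 = 167.720
Maximum at age 4 (167.720).

4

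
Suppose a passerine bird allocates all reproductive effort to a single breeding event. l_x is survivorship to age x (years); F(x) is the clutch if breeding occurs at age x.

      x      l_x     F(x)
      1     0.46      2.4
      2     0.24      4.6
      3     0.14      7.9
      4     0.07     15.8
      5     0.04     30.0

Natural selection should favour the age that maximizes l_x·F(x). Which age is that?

Expected offspring if breeding at age x = l_x × F(x):
  age 1: 0.46 × 2.4 = 1.104
  age 2: 0.24 × 4.6 = 1.104
  age 3: 0.14 × 7.9 = 1.106
  age 4: 0.07 × 15.8 = 1.106
  age 5: 0.04 × 30.0 = 1.200
Maximum at age 5 (1.200).

5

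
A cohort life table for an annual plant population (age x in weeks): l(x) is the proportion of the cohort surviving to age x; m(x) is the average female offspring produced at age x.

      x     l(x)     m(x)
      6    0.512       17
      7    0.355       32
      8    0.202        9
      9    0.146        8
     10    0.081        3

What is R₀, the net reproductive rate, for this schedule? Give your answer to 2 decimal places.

R₀ = Σ l(x) m(x):
  age 6: 0.512 × 17 = 8.7040
  age 7: 0.355 × 32 = 11.3600
  age 8: 0.202 × 9 = 1.8180
  age 9: 0.146 × 8 = 1.1680
  age 10: 0.081 × 3 = 0.2430
R₀ = 8.7040 + 11.3600 + 1.8180 + 1.1680 + 0.2430 = 23.2930

23.29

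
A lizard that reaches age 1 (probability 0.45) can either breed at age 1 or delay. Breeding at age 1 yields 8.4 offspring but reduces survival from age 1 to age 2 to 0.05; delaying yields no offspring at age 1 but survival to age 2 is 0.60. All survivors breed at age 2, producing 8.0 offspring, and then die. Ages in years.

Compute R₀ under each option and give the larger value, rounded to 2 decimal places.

3.96

breed at age 1: R₀ = 0.45 × (8.4 + 0.05 × 8.0) = 0.45 × 8.8000 = 3.9600
delay to age 2: R₀ = 0.45 × (0.60 × 8.0) = 0.45 × 4.8000 = 2.1600
Higher: breed at age 1 (3.9600).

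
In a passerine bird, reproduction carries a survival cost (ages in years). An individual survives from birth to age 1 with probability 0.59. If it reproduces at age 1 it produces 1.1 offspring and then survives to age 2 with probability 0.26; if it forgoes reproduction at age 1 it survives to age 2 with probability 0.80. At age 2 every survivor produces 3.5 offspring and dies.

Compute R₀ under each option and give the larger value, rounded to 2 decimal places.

breed at age 1: R₀ = 0.59 × (1.1 + 0.26 × 3.5) = 0.59 × 2.0100 = 1.1859
delay to age 2: R₀ = 0.59 × (0.80 × 3.5) = 0.59 × 2.8000 = 1.6520
Higher: delay to age 2 (1.6520).

1.65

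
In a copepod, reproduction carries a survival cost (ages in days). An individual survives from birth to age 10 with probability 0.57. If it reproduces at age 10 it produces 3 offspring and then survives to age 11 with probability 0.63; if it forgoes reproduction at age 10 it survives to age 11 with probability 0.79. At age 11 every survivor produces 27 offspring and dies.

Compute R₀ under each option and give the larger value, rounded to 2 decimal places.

breed at age 10: R₀ = 0.57 × (3 + 0.63 × 27) = 0.57 × 20.0100 = 11.4057
delay to age 11: R₀ = 0.57 × (0.79 × 27) = 0.57 × 21.3300 = 12.1581
Higher: delay to age 11 (12.1581).

12.16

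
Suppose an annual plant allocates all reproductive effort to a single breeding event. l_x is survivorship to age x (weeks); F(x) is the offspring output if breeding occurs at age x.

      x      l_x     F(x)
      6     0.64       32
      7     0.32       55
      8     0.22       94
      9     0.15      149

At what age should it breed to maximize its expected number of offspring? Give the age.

Expected offspring if breeding at age x = l_x × F(x):
  age 6: 0.64 × 32 = 20.480
  age 7: 0.32 × 55 = 17.600
  age 8: 0.22 × 94 = 20.680
  age 9: 0.15 × 149 = 22.350
Maximum at age 9 (22.350).

9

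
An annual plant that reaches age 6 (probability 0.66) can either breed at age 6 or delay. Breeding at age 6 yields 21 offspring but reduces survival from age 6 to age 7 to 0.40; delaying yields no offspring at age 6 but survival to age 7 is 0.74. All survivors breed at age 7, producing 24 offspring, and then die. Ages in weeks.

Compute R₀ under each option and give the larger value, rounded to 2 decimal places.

20.20

breed at age 6: R₀ = 0.66 × (21 + 0.40 × 24) = 0.66 × 30.6000 = 20.1960
delay to age 7: R₀ = 0.66 × (0.74 × 24) = 0.66 × 17.7600 = 11.7216
Higher: breed at age 6 (20.1960).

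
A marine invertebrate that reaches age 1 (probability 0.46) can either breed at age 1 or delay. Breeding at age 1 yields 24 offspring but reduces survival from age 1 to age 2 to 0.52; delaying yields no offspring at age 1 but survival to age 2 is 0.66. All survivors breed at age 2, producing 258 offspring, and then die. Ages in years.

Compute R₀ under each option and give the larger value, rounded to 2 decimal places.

breed at age 1: R₀ = 0.46 × (24 + 0.52 × 258) = 0.46 × 158.1600 = 72.7536
delay to age 2: R₀ = 0.46 × (0.66 × 258) = 0.46 × 170.2800 = 78.3288
Higher: delay to age 2 (78.3288).

78.33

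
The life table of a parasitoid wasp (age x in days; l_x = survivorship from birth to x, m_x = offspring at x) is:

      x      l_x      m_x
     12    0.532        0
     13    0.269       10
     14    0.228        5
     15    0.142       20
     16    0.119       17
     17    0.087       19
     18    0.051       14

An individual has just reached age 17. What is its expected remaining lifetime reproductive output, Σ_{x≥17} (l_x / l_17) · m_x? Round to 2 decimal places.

27.21

l_17 = 0.087. Conditional survival from age 17 to x is l_x / l_17.
  x=17: (0.087/0.087) × 19 = 19.0000
  x=18: (0.051/0.087) × 14 = 8.2069
Sum = 19.0000 + 8.2069 = 27.2069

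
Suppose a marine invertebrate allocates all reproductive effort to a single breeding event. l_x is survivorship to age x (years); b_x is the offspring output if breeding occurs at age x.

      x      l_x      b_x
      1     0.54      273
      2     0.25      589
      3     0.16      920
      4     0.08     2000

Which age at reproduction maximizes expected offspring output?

4

Expected offspring if breeding at age x = l_x × b_x:
  age 1: 0.54 × 273 = 147.420
  age 2: 0.25 × 589 = 147.250
  age 3: 0.16 × 920 = 147.200
  age 4: 0.08 × 2000 = 160.000
Maximum at age 4 (160.000).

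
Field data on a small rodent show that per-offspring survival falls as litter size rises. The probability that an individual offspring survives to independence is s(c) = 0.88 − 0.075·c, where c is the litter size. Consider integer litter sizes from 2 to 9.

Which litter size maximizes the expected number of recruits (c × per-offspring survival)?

6

Expected recruits = c × s(c):
  c=2: 2 × 0.730 = 1.460
  c=3: 3 × 0.655 = 1.965
  c=4: 4 × 0.580 = 2.320
  c=5: 5 × 0.505 = 2.525
  c=6: 6 × 0.430 = 2.580
  c=7: 7 × 0.355 = 2.485
  c=8: 8 × 0.280 = 2.240
  c=9: 9 × 0.205 = 1.845
Maximum at c = 6 (2.580 recruits).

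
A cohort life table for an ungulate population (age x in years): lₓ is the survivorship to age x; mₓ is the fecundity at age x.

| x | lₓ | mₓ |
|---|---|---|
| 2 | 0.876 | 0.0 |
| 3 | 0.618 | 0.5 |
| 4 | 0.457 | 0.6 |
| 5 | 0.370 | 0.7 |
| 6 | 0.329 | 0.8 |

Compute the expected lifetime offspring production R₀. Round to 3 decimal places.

R₀ = Σ lₓ mₓ:
  age 2: 0.876 × 0.0 = 0.0000
  age 3: 0.618 × 0.5 = 0.3090
  age 4: 0.457 × 0.6 = 0.2742
  age 5: 0.370 × 0.7 = 0.2590
  age 6: 0.329 × 0.8 = 0.2632
R₀ = 0.0000 + 0.3090 + 0.2742 + 0.2590 + 0.2632 = 1.1054

1.105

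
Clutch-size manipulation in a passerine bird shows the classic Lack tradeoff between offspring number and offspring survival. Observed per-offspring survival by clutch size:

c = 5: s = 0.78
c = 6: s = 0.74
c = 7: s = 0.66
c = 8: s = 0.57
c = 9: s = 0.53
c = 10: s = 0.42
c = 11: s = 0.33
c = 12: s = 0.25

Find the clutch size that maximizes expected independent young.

9

Expected independent young = c × s(c):
  c=5: 5 × 0.78 = 3.900
  c=6: 6 × 0.74 = 4.440
  c=7: 7 × 0.66 = 4.620
  c=8: 8 × 0.57 = 4.560
  c=9: 9 × 0.53 = 4.770
  c=10: 10 × 0.42 = 4.200
  c=11: 11 × 0.33 = 3.630
  c=12: 12 × 0.25 = 3.000
Maximum at c = 9 (4.770 independent young).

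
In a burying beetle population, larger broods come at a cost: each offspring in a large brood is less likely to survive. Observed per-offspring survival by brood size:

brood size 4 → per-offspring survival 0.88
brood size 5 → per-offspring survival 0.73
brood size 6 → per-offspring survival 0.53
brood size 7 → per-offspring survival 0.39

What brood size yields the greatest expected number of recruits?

Expected recruits = c × s(c):
  c=4: 4 × 0.88 = 3.520
  c=5: 5 × 0.73 = 3.650
  c=6: 6 × 0.53 = 3.180
  c=7: 7 × 0.39 = 2.730
Maximum at c = 5 (3.650 recruits).

5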